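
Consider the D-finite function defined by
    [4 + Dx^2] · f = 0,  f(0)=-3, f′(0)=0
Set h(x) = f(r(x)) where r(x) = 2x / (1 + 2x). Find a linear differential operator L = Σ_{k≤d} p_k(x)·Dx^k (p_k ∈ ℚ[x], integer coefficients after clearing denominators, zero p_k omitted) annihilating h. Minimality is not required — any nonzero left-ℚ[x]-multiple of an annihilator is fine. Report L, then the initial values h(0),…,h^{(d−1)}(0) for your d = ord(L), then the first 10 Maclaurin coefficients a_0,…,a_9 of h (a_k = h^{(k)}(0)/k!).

L = 16 + (4 + 24·x + 48·x^2 + 32·x^3)·Dx + (1 + 8·x + 24·x^2 + 32·x^3 + 16·x^4)·Dx^2  (order 2).
h: a_k = -3, 0, 24, -96, 256, -512, 9856/15, 1536/5, -602624/105, 2646016/105, …
ICs: h(0) = -3, h′(0) = 0.

f: a_k = -3, 0, 6, 0, -2, 0, 4/15, 0, -2/105, 0, …
f∘r: x↦r, Dx↦Dx/r' in L_f ⇒ L₀.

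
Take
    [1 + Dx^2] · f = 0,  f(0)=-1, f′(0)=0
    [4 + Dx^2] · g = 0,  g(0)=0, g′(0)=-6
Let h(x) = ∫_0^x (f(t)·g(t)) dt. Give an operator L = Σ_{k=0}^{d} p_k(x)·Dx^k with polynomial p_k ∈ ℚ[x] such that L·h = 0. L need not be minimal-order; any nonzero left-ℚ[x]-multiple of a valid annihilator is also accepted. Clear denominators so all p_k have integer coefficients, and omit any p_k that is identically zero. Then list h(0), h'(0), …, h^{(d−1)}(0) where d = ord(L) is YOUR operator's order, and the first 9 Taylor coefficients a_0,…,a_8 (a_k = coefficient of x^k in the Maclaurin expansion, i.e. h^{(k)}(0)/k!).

f: a_k = -1, 0, 1/2, 0, -1/24, 0, 1/720, 0, -1/40320, …
g: a_k = 0, -6, 0, 4, 0, -4/5, 0, 8/105, 0, …
Sym-product of L_f,L_g gives L₀ (≤ ord 4).
∫: right-multiply L₀ by Dx.
L = 9·Dx + 10·Dx^3 + Dx^5  (order 5).
h: a_k = 0, 0, 3, 0, -7/4, 0, 61/120, 0, -547/6720, …
ICs: h(0) = 0, h′(0) = 0, h′′(0) = 6, h′′′(0) = 0, h′′′′(0) = -42.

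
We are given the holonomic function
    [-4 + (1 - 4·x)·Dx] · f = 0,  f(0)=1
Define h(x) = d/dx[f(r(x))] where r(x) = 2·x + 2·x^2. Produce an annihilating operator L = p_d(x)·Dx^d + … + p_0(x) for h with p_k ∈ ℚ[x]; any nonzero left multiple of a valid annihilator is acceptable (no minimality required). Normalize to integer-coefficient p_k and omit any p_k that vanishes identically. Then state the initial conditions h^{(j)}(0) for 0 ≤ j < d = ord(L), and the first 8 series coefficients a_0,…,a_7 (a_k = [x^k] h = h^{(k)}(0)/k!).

f: a_k = 1, 4, 16, 64, 256, 1024, 4096, 16384, …
Substitute x→r, Dx→(1/r')Dx; clear ⇒ L₀.
h=h₀': d/dx-closure on L₀ ⇒ L.
L = (18 + 48·x + 48·x^2) + (-1 + 6·x + 24·x^2 + 16·x^3)·Dx  (order 1).
h: a_k = 8, 144, 1920, 22784, 253440, 2706432, 28098560, 285769728, …
ICs: h(0) = 8.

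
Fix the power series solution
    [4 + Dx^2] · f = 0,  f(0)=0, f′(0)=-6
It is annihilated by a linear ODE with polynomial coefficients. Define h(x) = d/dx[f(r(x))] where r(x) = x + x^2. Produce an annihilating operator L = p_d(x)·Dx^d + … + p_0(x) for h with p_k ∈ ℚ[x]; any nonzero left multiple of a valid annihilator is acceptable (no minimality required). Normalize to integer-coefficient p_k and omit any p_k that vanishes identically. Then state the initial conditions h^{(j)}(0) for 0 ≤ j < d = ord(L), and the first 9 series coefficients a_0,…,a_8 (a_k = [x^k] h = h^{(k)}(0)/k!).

f: a_k = 0, -6, 0, 4, 0, -4/5, 0, 8/105, 0, …
h₀=f(r): pull back L_f along r ⇒ L₀.
h₀' ⇒ L via d/dx closure of L₀.
L = (16 + 32·x + 96·x^2 + 128·x^3 + 64·x^4) + (-6 - 12·x)·Dx + (1 + 4·x + 4·x^2)·Dx^2  (order 2).
h: a_k = -6, -12, 12, 48, 56, 0, -832/15, -896/15, -2272/105, …
ICs: h(0) = -6, h′(0) = -12.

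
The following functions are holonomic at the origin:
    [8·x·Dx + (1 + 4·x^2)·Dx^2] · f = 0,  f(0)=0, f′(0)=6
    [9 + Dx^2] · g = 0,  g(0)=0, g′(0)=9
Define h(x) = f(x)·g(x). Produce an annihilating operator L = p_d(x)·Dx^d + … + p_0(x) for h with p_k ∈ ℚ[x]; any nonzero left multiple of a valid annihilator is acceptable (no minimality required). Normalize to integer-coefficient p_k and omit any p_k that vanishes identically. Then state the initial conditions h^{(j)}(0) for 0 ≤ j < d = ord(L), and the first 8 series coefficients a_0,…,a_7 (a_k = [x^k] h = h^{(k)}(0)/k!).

L = (2925 + 31536·x^2 + 95904·x^4 + 186624·x^6 + 186624·x^8) + (2448·x + 20160·x^3 + 62208·x^5 + 82944·x^7)·Dx + (442 + 5088·x^2 + 19008·x^4 + 41472·x^6 + 41472·x^8)·Dx^2 + (272·x + 2240·x^3 + 6912·x^5 + 9216·x^7)·Dx^3 + (13 + 176·x^2 + 928·x^4 + 2304·x^6 + 2304·x^8)·Dx^4  (order 4).
h: a_k = 0, 0, 54, 0, -153, 0, 1269/4, 0, …
ICs: h(0) = 0, h′(0) = 0, h′′(0) = 108, h′′′(0) = 0.

f: a_k = 0, 6, 0, -8, 0, 96/5, 0, -384/7, …
g: a_k = 0, 9, 0, -27/2, 0, 243/40, 0, -729/560, …
h₀=f·g: eliminate ⇒ L₀, order ≤ 2·2.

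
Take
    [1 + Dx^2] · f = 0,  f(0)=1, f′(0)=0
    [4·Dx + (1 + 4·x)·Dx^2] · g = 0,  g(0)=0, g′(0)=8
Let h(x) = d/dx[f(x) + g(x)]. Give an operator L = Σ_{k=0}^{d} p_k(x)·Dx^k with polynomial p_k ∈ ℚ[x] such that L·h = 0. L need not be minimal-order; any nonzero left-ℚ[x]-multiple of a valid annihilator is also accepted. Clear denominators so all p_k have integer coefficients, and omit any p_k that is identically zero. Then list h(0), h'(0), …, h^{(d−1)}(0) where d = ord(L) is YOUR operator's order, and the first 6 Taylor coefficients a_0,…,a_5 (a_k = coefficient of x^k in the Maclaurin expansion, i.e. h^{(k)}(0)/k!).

f: a_k = 1, 0, -1/2, 0, 1/24, 0, …
g: a_k = 0, 8, -16, 128/3, -128, 2048/5, …
Weyl lclm of L_f,L_g ⇒ L₀ (ord ≤ 4).
h₀' ⇒ L via d/dx closure of L₀.
L = (388 + 32·x + 64·x^2) + (33 + 140·x + 48·x^2 + 64·x^3)·Dx + (388 + 32·x + 64·x^2)·Dx^2 + (33 + 140·x + 48·x^2 + 64·x^3)·Dx^3  (order 3).
h: a_k = 8, -33, 128, -3071/6, 2048, -983041/120, …
ICs: h(0) = 8, h′(0) = -33, h′′(0) = 256.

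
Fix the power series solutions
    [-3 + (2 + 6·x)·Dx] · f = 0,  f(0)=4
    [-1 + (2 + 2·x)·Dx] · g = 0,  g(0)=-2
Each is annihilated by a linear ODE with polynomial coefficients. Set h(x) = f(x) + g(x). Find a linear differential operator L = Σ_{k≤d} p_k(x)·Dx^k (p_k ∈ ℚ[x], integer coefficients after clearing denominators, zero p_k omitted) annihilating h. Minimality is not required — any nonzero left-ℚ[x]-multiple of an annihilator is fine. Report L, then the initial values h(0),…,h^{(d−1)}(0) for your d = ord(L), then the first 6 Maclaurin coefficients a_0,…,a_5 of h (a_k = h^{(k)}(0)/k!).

f: a_k = 4, 6, -9/2, 27/4, -405/32, 1701/64, …
g: a_k = -2, -1, 1/4, -1/8, 5/64, -7/128, …
Sum ⇒ L₀ = lclm(L_f,L_g) in ℚ(x)⟨Dx⟩.
L = -3 + (8 + 12·x)·Dx + (4 + 16·x + 12·x^2)·Dx^2  (order 2).
h: a_k = 2, 5, -17/4, 53/8, -805/64, 3395/128, …
ICs: h(0) = 2, h′(0) = 5.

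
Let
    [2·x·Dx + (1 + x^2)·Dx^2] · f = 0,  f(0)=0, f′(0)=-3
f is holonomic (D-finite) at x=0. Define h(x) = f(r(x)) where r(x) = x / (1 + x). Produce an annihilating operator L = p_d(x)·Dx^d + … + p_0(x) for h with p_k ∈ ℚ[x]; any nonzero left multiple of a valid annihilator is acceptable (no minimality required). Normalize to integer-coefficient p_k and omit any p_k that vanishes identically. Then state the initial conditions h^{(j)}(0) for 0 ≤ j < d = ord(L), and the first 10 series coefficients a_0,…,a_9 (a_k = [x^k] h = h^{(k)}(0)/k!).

L = (2 + 4·x)·Dx + (1 + 2·x + 2·x^2)·Dx^2  (order 2).
h: a_k = 0, -3, 3, -2, 0, 12/5, -4, 24/7, 0, -16/3, …
ICs: h(0) = 0, h′(0) = -3.

f: a_k = 0, -3, 0, 1, 0, -3/5, 0, 3/7, 0, -1/3, …
f∘r: x↦r, Dx↦Dx/r' in L_f ⇒ L₀.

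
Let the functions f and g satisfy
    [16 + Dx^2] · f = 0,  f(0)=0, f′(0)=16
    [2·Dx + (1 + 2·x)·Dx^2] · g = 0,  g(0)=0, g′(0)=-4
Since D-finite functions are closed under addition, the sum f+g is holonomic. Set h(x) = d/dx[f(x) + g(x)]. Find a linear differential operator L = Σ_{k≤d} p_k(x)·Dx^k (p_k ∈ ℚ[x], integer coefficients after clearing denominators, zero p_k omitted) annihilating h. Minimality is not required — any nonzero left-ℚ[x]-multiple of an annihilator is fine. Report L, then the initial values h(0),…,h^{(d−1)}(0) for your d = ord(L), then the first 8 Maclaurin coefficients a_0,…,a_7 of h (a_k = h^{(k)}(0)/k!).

f: a_k = 0, 16, 0, -128/3, 0, 512/15, 0, -4096/315, …
g: a_k = 0, -4, 4, -16/3, 8, -64/5, 64/3, -256/7, …
f+g: L₀ = lclm(L_f,L_g), ord ≤ 2+2.
h₀' ⇒ L via d/dx closure of L₀.
L = (160 + 256·x + 256·x^2) + (48 + 224·x + 384·x^2 + 256·x^3)·Dx + (10 + 16·x + 16·x^2)·Dx^2 + (3 + 14·x + 24·x^2 + 16·x^3)·Dx^3  (order 3).
h: a_k = 12, 8, -144, 32, 320/3, 128, -15616/45, 512, …
ICs: h(0) = 12, h′(0) = 8, h′′(0) = -288.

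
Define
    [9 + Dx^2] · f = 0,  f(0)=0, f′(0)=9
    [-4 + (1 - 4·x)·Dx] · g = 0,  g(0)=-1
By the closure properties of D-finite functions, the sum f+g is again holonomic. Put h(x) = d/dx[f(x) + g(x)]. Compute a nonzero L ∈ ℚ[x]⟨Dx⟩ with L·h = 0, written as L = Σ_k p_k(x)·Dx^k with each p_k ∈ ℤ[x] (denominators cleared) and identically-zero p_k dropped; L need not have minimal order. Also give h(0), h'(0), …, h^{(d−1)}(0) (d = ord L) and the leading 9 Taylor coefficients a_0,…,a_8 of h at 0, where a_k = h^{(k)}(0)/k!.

L = (4824 - 1728·x + 3456·x^2) + (-315 + 1476·x - 1296·x^2 + 1728·x^3)·Dx + (536 - 192·x + 384·x^2)·Dx^2 + (-35 + 164·x - 144·x^2 + 192·x^3)·Dx^3  (order 3).
h: a_k = 5, -32, -465/2, -1024, -40717/8, -24576, -9175769/80, -524288, -10569639519/4480, …
ICs: h(0) = 5, h′(0) = -32, h′′(0) = -465.

f: a_k = 0, 9, 0, -27/2, 0, 243/40, 0, -729/560, 0, …
g: a_k = -1, -4, -16, -64, -256, -1024, -4096, -16384, -65536, …
L₀ := lclm(L_f,L_g); ord L₀ ≤ 2+1.
h₀' ⇒ L via d/dx closure of L₀.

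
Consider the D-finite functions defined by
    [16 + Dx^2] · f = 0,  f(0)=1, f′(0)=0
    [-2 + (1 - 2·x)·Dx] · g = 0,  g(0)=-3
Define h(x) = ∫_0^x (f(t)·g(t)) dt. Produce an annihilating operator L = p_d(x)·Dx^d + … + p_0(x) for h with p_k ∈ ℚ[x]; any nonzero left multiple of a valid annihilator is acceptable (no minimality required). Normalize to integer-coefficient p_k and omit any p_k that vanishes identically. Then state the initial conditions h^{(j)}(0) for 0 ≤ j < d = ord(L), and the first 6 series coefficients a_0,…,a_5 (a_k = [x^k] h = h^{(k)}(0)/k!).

f: a_k = 1, 0, -8, 0, 32/3, 0, …
g: a_k = -3, -6, -12, -24, -48, -96, …
f·g: L₀ = L_f ⊗_s L_g, ord ≤ 2·1.
h=∫h₀ ⇒ L = L₀·Dx.
L = (-16 + 32·x)·Dx + 4·Dx^2 + (-1 + 2·x)·Dx^3  (order 3).
h: a_k = 0, -3, -3, 4, 6, 16/5, …
ICs: h(0) = 0, h′(0) = -3, h′′(0) = -6.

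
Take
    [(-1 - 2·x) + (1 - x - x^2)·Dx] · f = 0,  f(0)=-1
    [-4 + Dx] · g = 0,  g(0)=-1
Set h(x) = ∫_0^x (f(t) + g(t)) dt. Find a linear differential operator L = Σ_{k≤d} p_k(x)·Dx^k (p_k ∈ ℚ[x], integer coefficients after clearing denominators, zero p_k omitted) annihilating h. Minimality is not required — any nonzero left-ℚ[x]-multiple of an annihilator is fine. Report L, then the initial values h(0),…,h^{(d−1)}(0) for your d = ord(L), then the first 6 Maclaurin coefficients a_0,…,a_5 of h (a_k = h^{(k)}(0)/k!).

L = (-8·x - 72·x^2 - 32·x^3)·Dx + (-12 + 38·x + 22·x^2 - 32·x^3 - 16·x^4)·Dx^2 + (3 - 9·x - x^2 + 10·x^3 + 4·x^4)·Dx^3  (order 3).
h: a_k = 0, -2, -5/2, -10/3, -41/12, -47/15, …
ICs: h(0) = 0, h′(0) = -2, h′′(0) = -5.

f: a_k = -1, -1, -2, -3, -5, -8, …
g: a_k = -1, -4, -8, -32/3, -32/3, -128/15, …
L₀ := lclm(L_f,L_g); ord L₀ ≤ 1+1.
h=∫₀ˣh₀: take L = L₀·Dx.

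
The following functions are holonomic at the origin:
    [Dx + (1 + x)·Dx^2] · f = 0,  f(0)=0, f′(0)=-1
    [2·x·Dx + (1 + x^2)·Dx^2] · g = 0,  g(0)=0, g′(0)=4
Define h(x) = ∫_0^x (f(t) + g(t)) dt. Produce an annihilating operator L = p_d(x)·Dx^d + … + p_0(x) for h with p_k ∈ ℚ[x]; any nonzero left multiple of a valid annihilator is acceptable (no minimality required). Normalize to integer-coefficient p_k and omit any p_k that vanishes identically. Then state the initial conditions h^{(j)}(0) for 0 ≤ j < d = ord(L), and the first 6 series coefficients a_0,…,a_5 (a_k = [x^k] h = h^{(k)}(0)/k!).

L = (-2 - 6·x + 6·x^2 + 2·x^3)·Dx^2 + (-4 - 4·x + 12·x^3 + 4·x^4)·Dx^3 + (-1 + x + 2·x^2 + 2·x^3 + 3·x^4 + x^5)·Dx^4  (order 4).
h: a_k = 0, 0, 3/2, 1/6, -5/12, 1/20, …
ICs: h(0) = 0, h′(0) = 0, h′′(0) = 3, h′′′(0) = 1.

f: a_k = 0, -1, 1/2, -1/3, 1/4, -1/5, …
g: a_k = 0, 4, 0, -4/3, 0, 4/5, …
Weyl lclm of L_f,L_g ⇒ L₀ (ord ≤ 4).
Integrate: L := L₀·Dx.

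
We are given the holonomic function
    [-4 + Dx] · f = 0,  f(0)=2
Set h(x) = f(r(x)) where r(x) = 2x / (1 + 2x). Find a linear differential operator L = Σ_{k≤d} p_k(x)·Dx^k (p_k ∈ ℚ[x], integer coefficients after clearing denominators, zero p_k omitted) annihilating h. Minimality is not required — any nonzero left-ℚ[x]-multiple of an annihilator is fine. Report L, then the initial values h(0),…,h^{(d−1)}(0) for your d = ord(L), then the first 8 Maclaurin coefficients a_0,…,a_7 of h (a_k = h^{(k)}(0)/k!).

f: a_k = 2, 8, 16, 64/3, 64/3, 256/15, 512/45, 2048/315, …
Substitute x→r, Dx→(1/r')Dx; clear ⇒ L₀.
L = -8 + (1 + 4·x + 4·x^2)·Dx  (order 1).
h: a_k = 2, 16, 32, -64/3, -128/3, 1792/15, -5632/45, -17408/315, …
ICs: h(0) = 2.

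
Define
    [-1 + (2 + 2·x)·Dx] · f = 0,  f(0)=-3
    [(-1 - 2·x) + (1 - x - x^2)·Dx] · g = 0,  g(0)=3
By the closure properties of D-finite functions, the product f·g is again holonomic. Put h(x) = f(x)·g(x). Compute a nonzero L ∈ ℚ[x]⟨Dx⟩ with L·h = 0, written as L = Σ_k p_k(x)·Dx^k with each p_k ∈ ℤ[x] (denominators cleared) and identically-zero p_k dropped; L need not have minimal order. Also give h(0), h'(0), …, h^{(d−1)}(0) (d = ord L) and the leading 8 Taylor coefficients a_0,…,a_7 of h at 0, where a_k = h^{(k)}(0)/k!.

f: a_k = -3, -3/2, 3/8, -3/16, 15/128, -21/256, 63/1024, -99/2048, …
g: a_k = 3, 3, 6, 9, 15, 24, 39, 63, …
Sym-product of L_f,L_g gives L₀ (≤ ord 1).
L = (3 + 5·x + 3·x^2) + (-2 + 4·x^2 + 2·x^3)·Dx  (order 1).
h: a_k = -9, -27/2, -171/8, -567/16, -7227/128, -23589/256, -151983/1024, -492975/2048, …
ICs: h(0) = -9.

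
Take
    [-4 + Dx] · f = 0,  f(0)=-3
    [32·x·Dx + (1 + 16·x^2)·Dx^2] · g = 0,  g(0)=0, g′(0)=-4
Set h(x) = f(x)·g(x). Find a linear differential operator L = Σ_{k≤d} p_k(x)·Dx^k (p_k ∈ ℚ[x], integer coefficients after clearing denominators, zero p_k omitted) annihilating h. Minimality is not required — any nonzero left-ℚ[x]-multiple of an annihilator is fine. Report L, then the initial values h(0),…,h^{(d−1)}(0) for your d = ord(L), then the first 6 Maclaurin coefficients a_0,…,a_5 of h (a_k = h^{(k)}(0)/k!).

L = (16 - 128·x + 256·x^2) + (-8 + 32·x - 128·x^2)·Dx + (1 + 16·x^2)·Dx^2  (order 2).
h: a_k = 0, 12, 48, 32, -128, 1152/5, …
ICs: h(0) = 0, h′(0) = 12.

f: a_k = -3, -12, -24, -32, -32, -128/5, …
g: a_k = 0, -4, 0, 64/3, 0, -1024/5, …
Product ⇒ symmetric product L₀, ord ≤ 2.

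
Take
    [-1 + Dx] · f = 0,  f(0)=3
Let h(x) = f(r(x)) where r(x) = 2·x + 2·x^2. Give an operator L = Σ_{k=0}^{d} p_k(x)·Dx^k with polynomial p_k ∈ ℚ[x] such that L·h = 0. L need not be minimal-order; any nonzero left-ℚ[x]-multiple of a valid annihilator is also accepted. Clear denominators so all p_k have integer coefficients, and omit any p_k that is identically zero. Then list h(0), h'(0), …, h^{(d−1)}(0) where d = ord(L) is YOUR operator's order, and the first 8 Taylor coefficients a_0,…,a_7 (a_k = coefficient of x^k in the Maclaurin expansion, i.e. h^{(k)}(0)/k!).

f: a_k = 3, 3, 3/2, 1/2, 1/8, 1/40, 1/240, 1/1680, …
L₀ from L_f via x↦r, Dx↦r'^{-1}Dx.
L = (-2 - 4·x) + Dx  (order 1).
h: a_k = 3, 6, 12, 16, 20, 104/5, 304/15, 1856/105, …
ICs: h(0) = 3.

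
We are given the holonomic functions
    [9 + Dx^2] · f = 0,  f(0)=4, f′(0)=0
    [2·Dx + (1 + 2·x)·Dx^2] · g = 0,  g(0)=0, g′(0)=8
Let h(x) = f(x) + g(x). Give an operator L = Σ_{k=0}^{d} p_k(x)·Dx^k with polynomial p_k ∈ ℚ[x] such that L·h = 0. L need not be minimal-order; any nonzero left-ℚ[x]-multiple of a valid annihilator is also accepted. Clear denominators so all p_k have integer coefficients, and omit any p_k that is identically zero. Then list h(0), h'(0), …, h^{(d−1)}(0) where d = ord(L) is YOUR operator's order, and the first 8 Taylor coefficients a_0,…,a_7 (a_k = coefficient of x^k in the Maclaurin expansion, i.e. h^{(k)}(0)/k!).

f: a_k = 4, 0, -18, 0, 27/2, 0, -81/20, 0, …
g: a_k = 0, 8, -8, 32/3, -16, 128/5, -128/3, 512/7, …
L₀ := lclm(L_f,L_g); ord L₀ ≤ 2+2.
L = (594 + 648·x + 648·x^2)·Dx + (153 + 630·x + 972·x^2 + 648·x^3)·Dx^2 + (66 + 72·x + 72·x^2)·Dx^3 + (17 + 70·x + 108·x^2 + 72·x^3)·Dx^4  (order 4).
h: a_k = 4, 8, -26, 32/3, -5/2, 128/5, -2803/60, 512/7, …
ICs: h(0) = 4, h′(0) = 8, h′′(0) = -52, h′′′(0) = 64.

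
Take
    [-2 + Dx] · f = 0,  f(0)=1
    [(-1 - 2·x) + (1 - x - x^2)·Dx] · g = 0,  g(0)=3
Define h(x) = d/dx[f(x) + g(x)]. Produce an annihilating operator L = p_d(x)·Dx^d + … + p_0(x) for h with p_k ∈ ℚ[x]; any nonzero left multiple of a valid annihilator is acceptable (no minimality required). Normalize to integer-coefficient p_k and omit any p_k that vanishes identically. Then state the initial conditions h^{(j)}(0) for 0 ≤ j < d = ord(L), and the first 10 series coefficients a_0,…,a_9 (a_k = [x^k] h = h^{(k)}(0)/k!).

f: a_k = 1, 2, 2, 4/3, 2/3, 4/15, 4/45, 8/315, 2/315, 4/2835, …
g: a_k = 3, 3, 6, 9, 15, 24, 39, 63, 102, 165, …
f+g: L₀ = lclm(L_f,L_g), ord ≤ 1+1.
Derive L from L₀ (diff closure).
L = (10 + 44·x + 44·x^2 + 48·x^3 + 12·x^4) + (-7 - 24·x - 28·x^2 - 12·x^3 + 10·x^4 + 4·x^5)·Dx + (1 + x + 3·x^2 - 6·x^3 - 8·x^4 - 2·x^5)·Dx^2  (order 2).
h: a_k = 5, 16, 31, 188/3, 364/3, 3518/15, 19853/45, 257056/315, 467779/315, 7569458/2835, …
ICs: h(0) = 5, h′(0) = 16.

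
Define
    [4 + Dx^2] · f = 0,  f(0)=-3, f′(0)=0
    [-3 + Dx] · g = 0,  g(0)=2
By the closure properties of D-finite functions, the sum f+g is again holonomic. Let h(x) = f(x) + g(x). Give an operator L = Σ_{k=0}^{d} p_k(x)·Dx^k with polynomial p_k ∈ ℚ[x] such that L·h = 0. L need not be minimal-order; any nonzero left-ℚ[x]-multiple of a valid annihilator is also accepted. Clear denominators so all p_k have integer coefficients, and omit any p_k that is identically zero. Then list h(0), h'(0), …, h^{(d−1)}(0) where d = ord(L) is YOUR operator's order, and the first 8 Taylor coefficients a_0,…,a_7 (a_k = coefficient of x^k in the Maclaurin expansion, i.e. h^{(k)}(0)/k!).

f: a_k = -3, 0, 6, 0, -2, 0, 4/15, 0, …
g: a_k = 2, 6, 9, 9, 27/4, 81/20, 81/40, 243/280, …
Weyl lclm of L_f,L_g ⇒ L₀ (ord ≤ 3).
L = -12 + 4·Dx - 3·Dx^2 + Dx^3  (order 3).
h: a_k = -1, 6, 15, 9, 19/4, 81/20, 55/24, 243/280, …
ICs: h(0) = -1, h′(0) = 6, h′′(0) = 30.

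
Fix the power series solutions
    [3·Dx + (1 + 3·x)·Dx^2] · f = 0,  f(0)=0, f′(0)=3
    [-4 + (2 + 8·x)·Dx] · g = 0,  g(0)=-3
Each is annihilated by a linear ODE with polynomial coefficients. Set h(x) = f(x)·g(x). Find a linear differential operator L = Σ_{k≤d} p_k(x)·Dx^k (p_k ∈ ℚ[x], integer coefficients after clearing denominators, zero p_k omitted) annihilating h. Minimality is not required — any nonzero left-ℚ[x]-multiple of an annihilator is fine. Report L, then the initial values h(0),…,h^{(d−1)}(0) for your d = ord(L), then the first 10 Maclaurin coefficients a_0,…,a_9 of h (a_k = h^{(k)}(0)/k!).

L = (6 + 12·x) + (-1 - 4·x)·Dx + (1 + 11·x + 40·x^2 + 48·x^3)·Dx^2  (order 2).
h: a_k = 0, -9, -9/2, 18, -225/4, 1737/10, -2718/5, 60561/35, -1567971/280, 515349/28, …
ICs: h(0) = 0, h′(0) = -9.

f: a_k = 0, 3, -9/2, 9, -81/4, 243/5, -243/2, 2187/7, -6561/8, 2187, …
g: a_k = -3, -6, 6, -12, 30, -84, 252, -792, 2574, -8580, …
L₀ := L_f ⊗_s L_g (sym. prod.), ord ≤ 2.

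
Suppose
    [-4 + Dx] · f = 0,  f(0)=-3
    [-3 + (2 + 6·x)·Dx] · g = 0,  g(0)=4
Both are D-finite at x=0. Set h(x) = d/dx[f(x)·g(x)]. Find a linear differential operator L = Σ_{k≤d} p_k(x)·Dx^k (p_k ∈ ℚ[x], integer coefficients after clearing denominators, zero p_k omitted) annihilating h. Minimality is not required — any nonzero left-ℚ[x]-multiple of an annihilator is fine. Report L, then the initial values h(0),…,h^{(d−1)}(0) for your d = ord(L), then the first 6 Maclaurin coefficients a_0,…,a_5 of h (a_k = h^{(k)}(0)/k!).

L = (103 + 528·x + 576·x^2) + (-22 - 114·x - 144·x^2)·Dx  (order 1).
h: a_k = -66, -309, -2859/4, -8161/8, -76883/64, -497863/640, …
ICs: h(0) = -66.

f: a_k = -3, -12, -24, -32, -32, -128/5, …
g: a_k = 4, 6, -9/2, 27/4, -405/32, 1701/64, …
f·g: L₀ = L_f ⊗_s L_g, ord ≤ 1·1.
h=h₀': d/dx-closure on L₀ ⇒ L.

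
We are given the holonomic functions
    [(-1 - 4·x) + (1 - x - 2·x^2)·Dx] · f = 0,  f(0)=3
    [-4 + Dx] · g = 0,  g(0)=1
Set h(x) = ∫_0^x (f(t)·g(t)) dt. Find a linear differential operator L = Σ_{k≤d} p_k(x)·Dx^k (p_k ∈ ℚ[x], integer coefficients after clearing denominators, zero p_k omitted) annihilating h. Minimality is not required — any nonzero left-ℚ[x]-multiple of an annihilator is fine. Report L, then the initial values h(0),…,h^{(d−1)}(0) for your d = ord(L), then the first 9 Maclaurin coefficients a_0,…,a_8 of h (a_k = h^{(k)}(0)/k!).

f: a_k = 3, 3, 9, 15, 33, 63, 129, 255, 513, …
g: a_k = 1, 4, 8, 32/3, 32/3, 128/15, 256/45, 1024/315, 512/315, …
h₀=f·g: eliminate ⇒ L₀, order ≤ 1·1.
∫: right-multiply L₀ by Dx.
L = (5 - 8·x^2)·Dx + (-1 + x + 2·x^2)·Dx^2  (order 2).
h: a_k = 0, 3, 15/2, 15, 107/4, 229/5, 781/10, 2831/21, 39703/168, …
ICs: h(0) = 0, h′(0) = 3.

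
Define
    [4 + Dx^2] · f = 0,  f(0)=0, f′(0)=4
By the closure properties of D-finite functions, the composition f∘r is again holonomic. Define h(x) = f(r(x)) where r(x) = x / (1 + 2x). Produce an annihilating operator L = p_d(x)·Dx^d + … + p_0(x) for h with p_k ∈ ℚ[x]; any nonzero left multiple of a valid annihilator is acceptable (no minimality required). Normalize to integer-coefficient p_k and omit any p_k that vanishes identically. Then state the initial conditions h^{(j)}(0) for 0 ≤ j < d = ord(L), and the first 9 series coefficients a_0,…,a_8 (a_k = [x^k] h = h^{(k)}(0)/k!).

f: a_k = 0, 4, 0, -8/3, 0, 8/15, 0, -16/315, 0, …
L₀ from L_f via x↦r, Dx↦r'^{-1}Dx.
L = 4 + (4 + 24·x + 48·x^2 + 32·x^3)·Dx + (1 + 8·x + 24·x^2 + 32·x^3 + 16·x^4)·Dx^2  (order 2).
h: a_k = 0, 4, -8, 40/3, -16, 8/15, 80, -110896/315, 50912/45, …
ICs: h(0) = 0, h′(0) = 4.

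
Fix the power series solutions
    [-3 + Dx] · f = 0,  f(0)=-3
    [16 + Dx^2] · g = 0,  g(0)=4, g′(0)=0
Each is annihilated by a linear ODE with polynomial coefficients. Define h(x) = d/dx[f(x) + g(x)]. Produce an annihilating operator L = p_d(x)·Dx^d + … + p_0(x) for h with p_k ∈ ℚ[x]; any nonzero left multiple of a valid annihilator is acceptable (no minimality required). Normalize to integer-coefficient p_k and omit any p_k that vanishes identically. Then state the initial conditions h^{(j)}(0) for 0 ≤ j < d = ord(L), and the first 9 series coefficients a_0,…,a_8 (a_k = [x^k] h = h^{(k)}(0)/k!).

f: a_k = -3, -9, -27/2, -27/2, -81/8, -243/40, -243/80, -729/560, -2187/4480, …
g: a_k = 4, 0, -32, 0, 128/3, 0, -1024/45, 0, 2048/315, …
Weyl lclm of L_f,L_g ⇒ L₀ (ord ≤ 3).
Differentiate: ansatz ord ≤ ord L₀ ⇒ L.
L = 48 - 16·Dx + 3·Dx^2 - Dx^3  (order 3).
h: a_k = -9, -91, -81/2, 781/6, -243/8, -18571/120, -729/80, 242461/5040, -6561/4480, …
ICs: h(0) = -9, h′(0) = -91, h′′(0) = -81.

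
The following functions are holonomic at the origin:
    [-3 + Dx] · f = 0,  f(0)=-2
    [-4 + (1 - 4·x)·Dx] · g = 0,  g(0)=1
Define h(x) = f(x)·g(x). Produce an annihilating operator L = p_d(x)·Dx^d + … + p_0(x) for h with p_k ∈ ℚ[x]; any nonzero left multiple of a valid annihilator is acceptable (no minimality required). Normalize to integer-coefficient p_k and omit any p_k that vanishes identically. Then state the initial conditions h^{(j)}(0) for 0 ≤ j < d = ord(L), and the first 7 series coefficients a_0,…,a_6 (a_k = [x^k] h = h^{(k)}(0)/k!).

L = (7 - 12·x) + (-1 + 4·x)·Dx  (order 1).
h: a_k = -2, -14, -65, -269, -4331/4, -86701/20, -693689/40, …
ICs: h(0) = -2.

f: a_k = -2, -6, -9, -9, -27/4, -81/20, -81/40, …
g: a_k = 1, 4, 16, 64, 256, 1024, 4096, …
f·g: L₀ = L_f ⊗_s L_g, ord ≤ 1·1.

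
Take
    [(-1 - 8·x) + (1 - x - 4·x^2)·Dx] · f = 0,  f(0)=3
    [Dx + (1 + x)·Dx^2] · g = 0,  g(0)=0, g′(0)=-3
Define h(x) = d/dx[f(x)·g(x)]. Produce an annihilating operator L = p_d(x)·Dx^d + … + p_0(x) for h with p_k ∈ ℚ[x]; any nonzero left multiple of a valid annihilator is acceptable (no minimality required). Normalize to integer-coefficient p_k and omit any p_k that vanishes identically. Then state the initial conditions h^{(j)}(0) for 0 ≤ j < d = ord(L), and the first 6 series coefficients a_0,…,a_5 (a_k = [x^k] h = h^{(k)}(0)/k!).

L = (236 + 648·x + 576·x^2) + (25 + 277·x + 672·x^2 + 448·x^3)·Dx + (-9 - 16·x + 45·x^2 + 116·x^3 + 64·x^4)·Dx^2  (order 2).
h: a_k = -9, -9, -261/2, -237, -4701/4, -28233/10, …
ICs: h(0) = -9, h′(0) = -9.

f: a_k = 3, 3, 15, 27, 87, 195, …
g: a_k = 0, -3, 3/2, -1, 3/4, -3/5, …
h₀=f·g: eliminate ⇒ L₀, order ≤ 1·2.
Derive L from L₀ (diff closure).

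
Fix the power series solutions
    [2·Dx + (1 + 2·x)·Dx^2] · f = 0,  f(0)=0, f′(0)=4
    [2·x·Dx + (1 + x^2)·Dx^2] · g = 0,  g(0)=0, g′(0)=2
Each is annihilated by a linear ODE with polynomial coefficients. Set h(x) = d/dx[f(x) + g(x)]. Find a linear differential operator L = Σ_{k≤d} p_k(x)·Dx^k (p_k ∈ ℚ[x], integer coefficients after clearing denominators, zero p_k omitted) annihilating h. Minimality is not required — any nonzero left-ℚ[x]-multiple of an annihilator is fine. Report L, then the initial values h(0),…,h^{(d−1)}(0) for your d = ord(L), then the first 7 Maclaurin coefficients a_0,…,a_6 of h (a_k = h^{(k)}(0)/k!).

f: a_k = 0, 4, -4, 16/3, -8, 64/5, -64/3, …
g: a_k = 0, 2, 0, -2/3, 0, 2/5, 0, …
f+g: L₀ = lclm(L_f,L_g), ord ≤ 2+2.
h₀' ⇒ L via d/dx closure of L₀.
L = (-2 - 12·x + 6·x^2 + 4·x^3) + (-5 - 4·x - 9·x^2 + 12·x^3 + 8·x^4)·Dx + (-1 - x + 2·x^2 + x^3 + 3·x^4 + 2·x^5)·Dx^2  (order 2).
h: a_k = 6, -8, 14, -32, 66, -128, 254, …
ICs: h(0) = 6, h′(0) = -8.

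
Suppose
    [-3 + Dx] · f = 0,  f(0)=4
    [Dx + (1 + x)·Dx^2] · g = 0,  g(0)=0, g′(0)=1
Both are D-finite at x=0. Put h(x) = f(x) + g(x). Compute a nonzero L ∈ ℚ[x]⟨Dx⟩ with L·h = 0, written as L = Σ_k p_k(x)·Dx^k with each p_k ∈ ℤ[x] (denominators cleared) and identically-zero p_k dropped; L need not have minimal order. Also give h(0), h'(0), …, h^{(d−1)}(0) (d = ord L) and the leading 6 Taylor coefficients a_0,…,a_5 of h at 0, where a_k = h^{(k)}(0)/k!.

f: a_k = 4, 12, 18, 18, 27/2, 81/10, …
g: a_k = 0, 1, -1/2, 1/3, -1/4, 1/5, …
f+g: L₀ = lclm(L_f,L_g), ord ≤ 1+2.
L = (-15 - 9·x)·Dx + (-7 - 18·x - 9·x^2)·Dx^2 + (4 + 7·x + 3·x^2)·Dx^3  (order 3).
h: a_k = 4, 13, 35/2, 55/3, 53/4, 83/10, …
ICs: h(0) = 4, h′(0) = 13, h′′(0) = 35.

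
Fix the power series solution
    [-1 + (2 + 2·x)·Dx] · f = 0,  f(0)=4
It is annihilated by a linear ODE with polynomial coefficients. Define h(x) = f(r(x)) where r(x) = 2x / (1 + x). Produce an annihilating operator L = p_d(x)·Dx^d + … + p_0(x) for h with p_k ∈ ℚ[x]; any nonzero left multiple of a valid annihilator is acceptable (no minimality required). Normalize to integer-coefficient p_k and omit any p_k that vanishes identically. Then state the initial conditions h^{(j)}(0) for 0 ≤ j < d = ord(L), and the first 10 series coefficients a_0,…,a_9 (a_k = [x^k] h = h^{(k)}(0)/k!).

f: a_k = 4, 2, -1/2, 1/4, -5/32, 7/64, -21/256, 33/512, -429/8192, 715/16384, …
Change of var in L_f (x↦r) gives L₀.
L = -1 + (1 + 4·x + 3·x^2)·Dx  (order 1).
h: a_k = 4, 4, -6, 10, -37/2, 75/2, -327/4, 753/4, -14445/32, 35699/32, …
ICs: h(0) = 4.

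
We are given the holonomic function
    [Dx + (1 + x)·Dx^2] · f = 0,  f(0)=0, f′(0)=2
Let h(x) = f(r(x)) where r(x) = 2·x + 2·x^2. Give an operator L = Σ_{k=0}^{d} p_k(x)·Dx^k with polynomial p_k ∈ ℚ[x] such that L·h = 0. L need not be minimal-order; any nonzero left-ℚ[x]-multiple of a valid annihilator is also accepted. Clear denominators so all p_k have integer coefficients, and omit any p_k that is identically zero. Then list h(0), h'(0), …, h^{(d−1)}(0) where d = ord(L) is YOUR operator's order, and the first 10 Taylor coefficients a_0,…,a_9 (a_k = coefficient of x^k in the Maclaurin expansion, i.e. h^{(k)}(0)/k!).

f: a_k = 0, 2, -1, 2/3, -1/2, 2/5, -1/3, 2/7, -1/4, 2/9, …
L₀ from L_f via x↦r, Dx↦r'^{-1}Dx.
L = (4·x + 4·x^2)·Dx + (1 + 4·x + 6·x^2 + 4·x^3)·Dx^2  (order 2).
h: a_k = 0, 4, 0, -8/3, 4, -16/5, 0, 32/7, -8, 64/9, …
ICs: h(0) = 0, h′(0) = 4.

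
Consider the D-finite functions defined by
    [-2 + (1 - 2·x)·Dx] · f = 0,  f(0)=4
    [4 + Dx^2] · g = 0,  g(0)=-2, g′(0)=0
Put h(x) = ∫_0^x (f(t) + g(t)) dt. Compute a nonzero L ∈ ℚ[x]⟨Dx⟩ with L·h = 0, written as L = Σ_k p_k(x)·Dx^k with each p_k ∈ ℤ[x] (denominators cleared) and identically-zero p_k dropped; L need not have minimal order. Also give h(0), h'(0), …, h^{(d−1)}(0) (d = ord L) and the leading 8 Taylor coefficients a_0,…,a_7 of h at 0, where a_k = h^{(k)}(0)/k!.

f: a_k = 4, 8, 16, 32, 64, 128, 256, 512, …
g: a_k = -2, 0, 4, 0, -4/3, 0, 8/45, 0, …
h₀=f+g: left-lcm gives L₀, ord ≤ 3.
∫: right-multiply L₀ by Dx.
L = (56 - 32·x + 32·x^2)·Dx + (-12 + 40·x - 48·x^2 + 32·x^3)·Dx^2 + (14 - 8·x + 8·x^2)·Dx^3 + (-3 + 10·x - 12·x^2 + 8·x^3)·Dx^4  (order 4).
h: a_k = 0, 2, 4, 20/3, 8, 188/15, 64/3, 11528/315, …
ICs: h(0) = 0, h′(0) = 2, h′′(0) = 8, h′′′(0) = 40.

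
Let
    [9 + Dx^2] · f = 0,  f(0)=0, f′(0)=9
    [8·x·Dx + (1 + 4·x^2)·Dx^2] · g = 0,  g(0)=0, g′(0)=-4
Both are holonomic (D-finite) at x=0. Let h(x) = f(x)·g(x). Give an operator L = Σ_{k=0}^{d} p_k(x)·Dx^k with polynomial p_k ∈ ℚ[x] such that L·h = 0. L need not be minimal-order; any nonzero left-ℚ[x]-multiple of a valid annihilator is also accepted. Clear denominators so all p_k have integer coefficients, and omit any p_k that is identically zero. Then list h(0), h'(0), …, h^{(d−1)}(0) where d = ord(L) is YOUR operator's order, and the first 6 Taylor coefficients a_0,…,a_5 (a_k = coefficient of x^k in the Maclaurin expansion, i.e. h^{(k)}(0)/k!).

f: a_k = 0, 9, 0, -27/2, 0, 243/40, …
g: a_k = 0, -4, 0, 16/3, 0, -64/5, …
Product ⇒ symmetric product L₀, ord ≤ 4.
L = (2925 + 31536·x^2 + 95904·x^4 + 186624·x^6 + 186624·x^8) + (2448·x + 20160·x^3 + 62208·x^5 + 82944·x^7)·Dx + (442 + 5088·x^2 + 19008·x^4 + 41472·x^6 + 41472·x^8)·Dx^2 + (272·x + 2240·x^3 + 6912·x^5 + 9216·x^7)·Dx^3 + (13 + 176·x^2 + 928·x^4 + 2304·x^6 + 2304·x^8)·Dx^4  (order 4).
h: a_k = 0, 0, -36, 0, 102, 0, …
ICs: h(0) = 0, h′(0) = 0, h′′(0) = -72, h′′′(0) = 0.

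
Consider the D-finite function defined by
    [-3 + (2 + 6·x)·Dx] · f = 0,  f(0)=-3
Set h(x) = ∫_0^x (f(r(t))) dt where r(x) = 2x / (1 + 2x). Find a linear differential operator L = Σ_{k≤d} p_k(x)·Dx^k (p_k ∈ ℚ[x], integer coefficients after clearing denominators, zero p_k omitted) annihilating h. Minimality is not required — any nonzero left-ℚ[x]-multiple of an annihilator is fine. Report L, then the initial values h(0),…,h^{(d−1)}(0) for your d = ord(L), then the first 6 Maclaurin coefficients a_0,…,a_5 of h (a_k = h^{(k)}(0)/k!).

L = -3·Dx + (1 + 10·x + 16·x^2)·Dx^2  (order 2).
h: a_k = 0, -3, -9/2, 21/2, -261/8, 5031/40, …
ICs: h(0) = 0, h′(0) = -3.

f: a_k = -3, -9/2, 27/8, -81/16, 1215/128, -5103/256, …
Substitute x→r, Dx→(1/r')Dx; clear ⇒ L₀.
h=∫₀ˣh₀: take L = L₀·Dx.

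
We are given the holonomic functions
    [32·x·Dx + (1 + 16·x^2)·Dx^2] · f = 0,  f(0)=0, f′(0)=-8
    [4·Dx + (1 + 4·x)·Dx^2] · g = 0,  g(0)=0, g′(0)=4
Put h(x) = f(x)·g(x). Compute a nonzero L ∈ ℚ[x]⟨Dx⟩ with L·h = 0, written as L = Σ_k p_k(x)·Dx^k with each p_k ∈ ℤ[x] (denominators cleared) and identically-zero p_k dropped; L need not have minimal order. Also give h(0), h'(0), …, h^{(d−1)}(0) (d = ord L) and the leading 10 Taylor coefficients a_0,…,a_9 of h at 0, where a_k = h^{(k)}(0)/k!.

f: a_k = 0, -8, 0, 128/3, 0, -2048/5, 0, 32768/7, 0, -524288/9, …
g: a_k = 0, 4, -8, 64/3, -64, 1024/5, -2048/3, 16384/7, -8192, 262144/9, …
Sym-product of L_f,L_g gives L₀ (≤ ord 4).
L = (1536 + 11264·x + 81920·x^2 + 638976·x^3 + 1966080·x^4 + 3407872·x^5 + 4194304·x^7)·Dx + (288 + 7936·x + 78848·x^2 + 495616·x^3 + 2228224·x^4 + 6094848·x^5 + 9175040·x^6 + 3145728·x^7 + 14680064·x^8)·Dx^2 + (48 + 1024·x + 12288·x^2 + 79872·x^3 + 368640·x^4 + 1277952·x^5 + 3145728·x^6 + 4718592·x^7 + 3145728·x^8 + 8388608·x^9)·Dx^3 + (5 + 72·x + 592·x^2 + 3584·x^3 + 16896·x^4 + 61440·x^5 + 172032·x^6 + 393216·x^7 + 589824·x^8 + 524288·x^9 + 1048576·x^10)·Dx^4  (order 4).
h: a_k = 0, 0, -32, 64, 0, 512/3, -106496/45, 90112/15, 0, 7929856/315, …
ICs: h(0) = 0, h′(0) = 0, h′′(0) = -64, h′′′(0) = 384.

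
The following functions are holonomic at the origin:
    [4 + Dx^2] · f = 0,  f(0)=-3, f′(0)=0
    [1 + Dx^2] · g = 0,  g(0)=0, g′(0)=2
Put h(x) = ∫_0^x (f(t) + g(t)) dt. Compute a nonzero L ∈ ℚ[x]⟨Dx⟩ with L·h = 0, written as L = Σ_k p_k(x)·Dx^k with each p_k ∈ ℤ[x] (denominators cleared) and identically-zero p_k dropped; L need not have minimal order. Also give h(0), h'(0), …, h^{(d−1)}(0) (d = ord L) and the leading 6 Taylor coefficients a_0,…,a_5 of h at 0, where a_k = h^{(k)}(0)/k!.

L = 4·Dx + 5·Dx^3 + Dx^5  (order 5).
h: a_k = 0, -3, 1, 2, -1/12, -2/5, …
ICs: h(0) = 0, h′(0) = -3, h′′(0) = 2, h′′′(0) = 12, h′′′′(0) = -2.

f: a_k = -3, 0, 6, 0, -2, 0, …
g: a_k = 0, 2, 0, -1/3, 0, 1/60, …
L₀ := lclm(L_f,L_g); ord L₀ ≤ 2+2.
h=∫h₀ ⇒ L = L₀·Dx.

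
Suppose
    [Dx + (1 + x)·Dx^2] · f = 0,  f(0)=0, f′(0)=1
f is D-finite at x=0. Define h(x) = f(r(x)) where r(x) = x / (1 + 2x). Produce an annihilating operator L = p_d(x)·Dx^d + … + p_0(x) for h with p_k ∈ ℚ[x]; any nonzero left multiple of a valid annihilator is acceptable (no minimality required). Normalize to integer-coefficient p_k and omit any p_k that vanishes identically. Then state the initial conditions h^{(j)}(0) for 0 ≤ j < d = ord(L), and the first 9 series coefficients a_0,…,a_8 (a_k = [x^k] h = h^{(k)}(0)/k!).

f: a_k = 0, 1, -1/2, 1/3, -1/4, 1/5, -1/6, 1/7, -1/8, …
h₀=f(r): pull back L_f along r ⇒ L₀.
L = (5 + 12·x)·Dx + (1 + 5·x + 6·x^2)·Dx^2  (order 2).
h: a_k = 0, 1, -5/2, 19/3, -65/4, 211/5, -665/6, 2059/7, -6305/8, …
ICs: h(0) = 0, h′(0) = 1.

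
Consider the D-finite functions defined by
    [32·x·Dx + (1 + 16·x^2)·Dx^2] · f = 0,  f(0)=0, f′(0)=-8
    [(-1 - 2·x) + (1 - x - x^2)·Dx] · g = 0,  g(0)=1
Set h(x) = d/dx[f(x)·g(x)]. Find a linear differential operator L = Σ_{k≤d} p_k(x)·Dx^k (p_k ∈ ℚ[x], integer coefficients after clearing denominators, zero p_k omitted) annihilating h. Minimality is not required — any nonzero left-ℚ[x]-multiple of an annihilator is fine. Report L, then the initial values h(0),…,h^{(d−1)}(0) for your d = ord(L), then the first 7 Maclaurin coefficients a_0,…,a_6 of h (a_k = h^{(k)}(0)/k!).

L = (-58 + 3360·x^2 + 6144·x^3 + 9216·x^4) + (19 + 70·x - 528·x^2 + 352·x^3 + 6144·x^4 + 6144·x^5)·Dx + (-1 - 15·x - 47·x^2 - 176·x^3 - 448·x^4 + 1024·x^5 + 768·x^6)·Dx^2  (order 2).
h: a_k = -8, -16, 80, 224/3, -5464/3, -10368/5, 416984/15, …
ICs: h(0) = -8, h′(0) = -16.

f: a_k = 0, -8, 0, 128/3, 0, -2048/5, 0, …
g: a_k = 1, 1, 2, 3, 5, 8, 13, …
Sym-product of L_f,L_g gives L₀ (≤ ord 2).
Derive L from L₀ (diff closure).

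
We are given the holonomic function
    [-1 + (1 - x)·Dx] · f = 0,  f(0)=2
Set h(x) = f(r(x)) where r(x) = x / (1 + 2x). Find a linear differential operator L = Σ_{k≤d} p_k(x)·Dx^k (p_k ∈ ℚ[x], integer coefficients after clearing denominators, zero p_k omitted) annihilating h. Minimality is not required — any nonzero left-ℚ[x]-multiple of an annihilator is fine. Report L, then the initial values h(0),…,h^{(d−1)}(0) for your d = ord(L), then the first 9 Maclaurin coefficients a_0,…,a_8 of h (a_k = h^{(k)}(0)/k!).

f: a_k = 2, 2, 2, 2, 2, 2, 2, 2, 2, …
L₀ from L_f via x↦r, Dx↦r'^{-1}Dx.
L = -1 + (1 + 3·x + 2·x^2)·Dx  (order 1).
h: a_k = 2, 2, -2, 2, -2, 2, -2, 2, -2, …
ICs: h(0) = 2.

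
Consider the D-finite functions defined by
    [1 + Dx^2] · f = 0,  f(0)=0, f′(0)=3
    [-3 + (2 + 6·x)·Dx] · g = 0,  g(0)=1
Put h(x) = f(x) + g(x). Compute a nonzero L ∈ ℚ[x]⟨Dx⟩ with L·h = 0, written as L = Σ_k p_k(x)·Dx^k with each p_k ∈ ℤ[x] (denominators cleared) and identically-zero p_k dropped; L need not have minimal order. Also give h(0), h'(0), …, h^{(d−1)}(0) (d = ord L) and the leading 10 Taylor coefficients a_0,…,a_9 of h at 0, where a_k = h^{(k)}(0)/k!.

f: a_k = 0, 3, 0, -1/2, 0, 1/40, 0, -1/1680, 0, 1/120960, …
g: a_k = 1, 3/2, -9/8, 27/16, -405/128, 1701/256, -15309/1024, 72171/2048, -2814669/32768, 14073345/65536, …
f+g: L₀ = lclm(L_f,L_g), ord ≤ 2+1.
L = (-93 - 72·x - 108·x^2) + (-10 + 18·x + 216·x^2 + 216·x^3)·Dx + (-93 - 72·x - 108·x^2)·Dx^2 + (-10 + 18·x + 216·x^2 + 216·x^3)·Dx^3  (order 3).
h: a_k = 1, 9/2, -9/8, 19/16, -405/128, 8537/1280, -15309/1024, 7577827/215040, -2814669/32768, 13299311537/61931520, …
ICs: h(0) = 1, h′(0) = 9/2, h′′(0) = -9/4.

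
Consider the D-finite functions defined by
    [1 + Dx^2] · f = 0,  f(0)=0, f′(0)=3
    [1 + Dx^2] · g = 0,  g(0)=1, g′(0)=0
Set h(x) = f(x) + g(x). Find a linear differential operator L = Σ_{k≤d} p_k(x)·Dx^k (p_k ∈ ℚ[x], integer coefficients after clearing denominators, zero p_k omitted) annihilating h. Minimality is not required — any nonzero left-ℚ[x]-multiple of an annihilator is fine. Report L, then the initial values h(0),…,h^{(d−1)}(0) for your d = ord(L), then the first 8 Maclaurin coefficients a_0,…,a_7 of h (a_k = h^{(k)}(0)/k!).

f: a_k = 0, 3, 0, -1/2, 0, 1/40, 0, -1/1680, …
g: a_k = 1, 0, -1/2, 0, 1/24, 0, -1/720, 0, …
L₀ := lclm(L_f,L_g); ord L₀ ≤ 2+2.
L = 1 + Dx^2  (order 2).
h: a_k = 1, 3, -1/2, -1/2, 1/24, 1/40, -1/720, -1/1680, …
ICs: h(0) = 1, h′(0) = 3.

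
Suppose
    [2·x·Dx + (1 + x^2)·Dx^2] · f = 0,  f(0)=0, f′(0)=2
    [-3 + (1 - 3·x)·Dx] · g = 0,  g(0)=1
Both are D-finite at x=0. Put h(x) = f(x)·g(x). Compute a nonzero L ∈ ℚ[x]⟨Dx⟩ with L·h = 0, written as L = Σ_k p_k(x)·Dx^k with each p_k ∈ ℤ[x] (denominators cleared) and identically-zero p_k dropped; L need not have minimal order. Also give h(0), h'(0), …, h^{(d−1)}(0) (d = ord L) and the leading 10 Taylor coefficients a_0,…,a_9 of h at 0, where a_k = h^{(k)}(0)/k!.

L = 6·x + (6 - 2·x + 12·x^2)·Dx + (-1 + 3·x - x^2 + 3·x^3)·Dx^2  (order 2).
h: a_k = 0, 2, 6, 52/3, 52, 782/5, 2346/5, 49256/35, 147768/35, 3989806/315, …
ICs: h(0) = 0, h′(0) = 2.

f: a_k = 0, 2, 0, -2/3, 0, 2/5, 0, -2/7, 0, 2/9, …
g: a_k = 1, 3, 9, 27, 81, 243, 729, 2187, 6561, 19683, …
h₀=f·g: eliminate ⇒ L₀, order ≤ 2·1.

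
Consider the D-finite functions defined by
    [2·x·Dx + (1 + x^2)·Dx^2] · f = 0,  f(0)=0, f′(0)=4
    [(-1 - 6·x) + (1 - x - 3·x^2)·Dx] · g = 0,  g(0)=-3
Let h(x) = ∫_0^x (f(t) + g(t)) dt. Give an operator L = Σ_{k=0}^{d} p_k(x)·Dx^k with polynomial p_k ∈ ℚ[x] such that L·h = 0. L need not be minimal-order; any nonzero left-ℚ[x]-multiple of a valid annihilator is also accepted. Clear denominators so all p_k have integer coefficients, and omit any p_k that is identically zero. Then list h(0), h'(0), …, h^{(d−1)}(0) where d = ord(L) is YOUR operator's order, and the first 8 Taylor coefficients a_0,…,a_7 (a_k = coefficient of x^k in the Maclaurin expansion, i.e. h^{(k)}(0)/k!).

L = (8 - 32·x - 300·x^2 - 504·x^3 - 1134·x^4 - 162·x^6)·Dx^2 + (-22 - 148·x - 184·x^2 - 576·x^3 - 441·x^4 - 918·x^5 - 27·x^6 - 162·x^7)·Dx^3 + (4 + 6·x + 18·x^2 - 60·x^3 - 85·x^4 - 75·x^5 - 126·x^6 - 9·x^7 - 27·x^8)·Dx^4  (order 4).
h: a_k = 0, -3, 1/2, -4, -67/12, -57/5, -298/15, -291/7, …
ICs: h(0) = 0, h′(0) = -3, h′′(0) = 1, h′′′(0) = -24.

f: a_k = 0, 4, 0, -4/3, 0, 4/5, 0, -4/7, …
g: a_k = -3, -3, -12, -21, -57, -120, -291, -651, …
Weyl lclm of L_f,L_g ⇒ L₀ (ord ≤ 3).
∫: right-multiply L₀ by Dx.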